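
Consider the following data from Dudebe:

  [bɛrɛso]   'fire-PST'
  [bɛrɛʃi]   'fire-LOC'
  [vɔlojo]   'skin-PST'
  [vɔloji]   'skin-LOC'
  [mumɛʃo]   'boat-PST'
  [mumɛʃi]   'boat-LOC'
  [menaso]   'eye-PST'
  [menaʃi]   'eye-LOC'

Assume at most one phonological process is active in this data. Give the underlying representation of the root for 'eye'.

The stem for 'eye' ends in [s] in [menaso] but [ʃ] in [menaʃi].
Compare 'boat', with invariant [ʃ] in [mumɛʃo] and [mumɛʃi]: an analysis with underlying /ʃ/ and a rule producing [s] before the PST suffix would wrongly predict alternation here too.
So /s/ is underlying, and a rule of palatalization before a front vowel — /s/ becomes palato-alveolar [ʃ] before a front vowel — gives [ʃ].

/menas/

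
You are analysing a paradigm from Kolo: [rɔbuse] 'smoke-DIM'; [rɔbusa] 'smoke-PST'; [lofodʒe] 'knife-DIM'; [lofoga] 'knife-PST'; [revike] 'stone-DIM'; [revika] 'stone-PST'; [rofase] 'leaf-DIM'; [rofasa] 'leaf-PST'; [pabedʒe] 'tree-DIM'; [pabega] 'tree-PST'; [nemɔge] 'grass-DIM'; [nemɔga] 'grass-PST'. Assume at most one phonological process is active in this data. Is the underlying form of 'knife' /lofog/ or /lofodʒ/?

The root 'knife' surfaces as [lofodʒe] and [lofoga], with a stem-final [dʒ] ~ [g] alternation.
Compare 'grass', with invariant [g] in [nemɔge] and [nemɔga]: an analysis with underlying /g/ and a rule producing [dʒ] before the DIM suffix would wrongly predict alternation here too.
The underlying segment must be /dʒ/; palato-alveolar /dʒ/ becomes [g] when no front vowel follows, yielding [g] there.

/lofodʒ/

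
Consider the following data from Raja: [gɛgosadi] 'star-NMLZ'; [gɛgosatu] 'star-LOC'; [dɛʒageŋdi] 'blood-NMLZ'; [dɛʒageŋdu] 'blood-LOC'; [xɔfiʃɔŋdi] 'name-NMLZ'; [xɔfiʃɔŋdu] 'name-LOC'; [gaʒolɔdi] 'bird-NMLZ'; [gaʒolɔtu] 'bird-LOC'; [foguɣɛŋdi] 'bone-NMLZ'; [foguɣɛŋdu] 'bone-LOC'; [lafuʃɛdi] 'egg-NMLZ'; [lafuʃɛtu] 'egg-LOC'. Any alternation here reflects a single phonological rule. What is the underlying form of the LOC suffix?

/-tu/

The LOC morpheme has two allomorphs, [-du] and [-tu].
The NMLZ suffix, which begins with [d], is invariant after every stem; so [d] is not altered by any rule here.
So the underlying form is /-tu/, and voiceless stops become voiced after a nasal.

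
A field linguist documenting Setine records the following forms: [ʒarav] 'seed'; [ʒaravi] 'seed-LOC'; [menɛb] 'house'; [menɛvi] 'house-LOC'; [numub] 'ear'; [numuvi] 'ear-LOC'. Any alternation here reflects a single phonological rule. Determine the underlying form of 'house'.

/menɛb/

The stem for 'house' ends in [b] in [menɛb] but [v] in [menɛvi].
But 'seed' keeps [v] in both environments ([ʒarav], [ʒaravi]), so there is no rule changing /v/ to [b] in isolation.
The alternation reflects intervocalic spirantization: voiced stops become fricatives between vowels. /b/ is underlying.
So 'house' = /menɛb/.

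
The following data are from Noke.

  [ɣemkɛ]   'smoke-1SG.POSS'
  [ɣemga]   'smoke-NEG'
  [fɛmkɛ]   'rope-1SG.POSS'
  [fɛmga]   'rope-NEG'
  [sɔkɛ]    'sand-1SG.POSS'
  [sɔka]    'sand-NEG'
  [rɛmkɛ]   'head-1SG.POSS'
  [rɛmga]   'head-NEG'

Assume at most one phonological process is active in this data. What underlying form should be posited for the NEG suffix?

The NEG suffix surfaces as [-ga] and [-ka], depending on the final segment of the stem.
The 1SG.POSS suffix, which begins with [k], is invariant after every stem; so [k] is not altered by any rule here.
The NEG suffix is therefore /-ga/ underlyingly, with post-vocalic devoicing: voiced stops become voiceless after a vowel.

/-ga/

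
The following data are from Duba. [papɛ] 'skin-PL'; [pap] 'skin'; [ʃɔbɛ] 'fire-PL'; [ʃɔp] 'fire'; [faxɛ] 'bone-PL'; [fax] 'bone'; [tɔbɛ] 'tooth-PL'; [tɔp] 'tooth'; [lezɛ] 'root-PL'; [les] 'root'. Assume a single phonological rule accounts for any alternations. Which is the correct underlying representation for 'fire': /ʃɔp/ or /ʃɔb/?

/ʃɔb/

'fire' shows [b] ~ [p] at the end of the stem ([ʃɔbɛ] vs [ʃɔp]).
If /p/ were underlying and a rule turned it into [b] before the PL suffix, 'skin' would also alternate; but it has [p] in both [papɛ] and [pap].
So /b/ is underlying, and a rule of word-final obstruent devoicing — voiced obstruents become voiceless word-finally — gives [p].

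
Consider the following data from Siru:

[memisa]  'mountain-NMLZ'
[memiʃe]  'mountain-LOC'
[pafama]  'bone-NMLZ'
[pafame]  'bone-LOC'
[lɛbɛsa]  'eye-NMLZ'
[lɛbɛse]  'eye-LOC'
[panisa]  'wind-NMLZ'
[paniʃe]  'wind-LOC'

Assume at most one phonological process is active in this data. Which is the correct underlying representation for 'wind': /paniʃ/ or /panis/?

/paniʃ/

The stem for 'wind' ends in [s] in [panisa] but [ʃ] in [paniʃe].
If /s/ were underlying and a rule turned it into [ʃ] before the LOC suffix, 'eye' would also alternate; but it has [s] in both [lɛbɛsa] and [lɛbɛse].
The alternation reflects depalatalization: palato-alveolar /ʃ/ becomes [s] when no front vowel follows. /ʃ/ is underlying.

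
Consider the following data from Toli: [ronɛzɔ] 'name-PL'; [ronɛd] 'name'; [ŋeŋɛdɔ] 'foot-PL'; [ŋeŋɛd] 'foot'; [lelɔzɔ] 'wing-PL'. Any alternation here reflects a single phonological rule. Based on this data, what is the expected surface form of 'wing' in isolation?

The stem for 'name' ends in [z] in [ronɛzɔ] but [d] in [ronɛd].
If /d/ were underlying and a rule turned it into [z] before the PL suffix, 'foot' would also alternate; but it has [d] in both [ŋeŋɛdɔ] and [ŋeŋɛd].
The underlying segment must be /z/; voiced fricatives become stops word-finally, yielding [d] there.
The one attested form of 'wing', [lelɔzɔ], shows underlying /lelɔz/. Applying the same rule word-finally gives [lelɔd].

[lelɔd]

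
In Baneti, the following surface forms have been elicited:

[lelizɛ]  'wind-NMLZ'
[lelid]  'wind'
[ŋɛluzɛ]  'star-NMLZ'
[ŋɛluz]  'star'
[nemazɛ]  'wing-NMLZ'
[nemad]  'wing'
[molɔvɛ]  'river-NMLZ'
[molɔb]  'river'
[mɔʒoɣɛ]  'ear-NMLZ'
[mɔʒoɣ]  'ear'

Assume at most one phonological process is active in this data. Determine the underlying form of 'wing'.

/nemad/

The root 'wing' surfaces as [nemazɛ] and [nemad], with a stem-final [z] ~ [d] alternation.
The stem 'star' ([ŋɛluzɛ], [ŋɛluz]) shows [z] unchanged in both environments, so [z] cannot be basic with [d] derived in isolation.
The underlying segment must be /d/; voiced stops become fricatives between vowels, yielding [z] there.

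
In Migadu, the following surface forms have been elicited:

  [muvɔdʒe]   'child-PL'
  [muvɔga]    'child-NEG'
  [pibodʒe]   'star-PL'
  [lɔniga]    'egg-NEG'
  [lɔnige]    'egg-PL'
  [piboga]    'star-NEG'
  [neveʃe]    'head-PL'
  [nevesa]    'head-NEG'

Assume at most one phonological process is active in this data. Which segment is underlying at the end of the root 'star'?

In [piboga] and [pibodʒe] the final segment of 'star' alternates: [g] ~ [dʒ].
If /g/ were underlying and a rule turned it into [dʒ] before the PL suffix, 'egg' would also alternate; but it has [g] in both [lɔniga] and [lɔnige].
Therefore /dʒ/ is basic and [g] is derived by depalatalization (palato-alveolar /dʒ/ and /ʃ/ become [g] and [s] when no front vowel follows).

/dʒ/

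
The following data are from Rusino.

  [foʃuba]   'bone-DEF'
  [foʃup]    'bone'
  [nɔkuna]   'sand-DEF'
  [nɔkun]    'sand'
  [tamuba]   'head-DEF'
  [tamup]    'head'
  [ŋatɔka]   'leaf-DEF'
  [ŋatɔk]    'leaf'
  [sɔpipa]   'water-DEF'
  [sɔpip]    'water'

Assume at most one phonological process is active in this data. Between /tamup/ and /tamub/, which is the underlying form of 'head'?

/tamub/

The stem for 'head' ends in [b] in [tamuba] but [p] in [tamup].
Compare 'water', with invariant [p] in [sɔpipa] and [sɔpip]: an analysis with underlying /p/ and a rule producing [b] before the DEF suffix would wrongly predict alternation here too.
The alternation reflects word-final obstruent devoicing: voiced obstruents become voiceless word-finally. /b/ is underlying.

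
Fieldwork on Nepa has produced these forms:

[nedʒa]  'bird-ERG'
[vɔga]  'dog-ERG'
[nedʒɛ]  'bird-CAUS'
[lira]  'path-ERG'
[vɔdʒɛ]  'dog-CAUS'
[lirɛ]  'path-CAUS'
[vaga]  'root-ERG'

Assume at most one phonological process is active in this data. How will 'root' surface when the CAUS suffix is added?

The root 'dog' surfaces as [vɔga] and [vɔdʒɛ], with a stem-final [g] ~ [dʒ] alternation.
But 'bird' keeps [dʒ] in both environments ([nedʒa], [nedʒɛ]), so there is no rule changing /dʒ/ to [g] before the ERG suffix.
The alternation reflects palatalization before a front vowel: /g/ becomes palato-alveolar [dʒ] before a front vowel. /g/ is underlying.
From [vaga] the stem 'root' is /vag/; before a front vowel this yields [vadʒɛ].

[vadʒɛ]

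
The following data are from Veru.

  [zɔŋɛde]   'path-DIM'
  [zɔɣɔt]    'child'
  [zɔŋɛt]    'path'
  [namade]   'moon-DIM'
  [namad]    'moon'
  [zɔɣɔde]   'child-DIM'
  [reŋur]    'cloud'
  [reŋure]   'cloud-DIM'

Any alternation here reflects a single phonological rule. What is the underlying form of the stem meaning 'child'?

/zɔɣɔt/

In [zɔɣɔt] and [zɔɣɔde] the final segment of 'child' alternates: [t] ~ [d].
If /d/ were underlying and a rule turned it into [t] in isolation, 'moon' would also alternate; but it has [d] in both [namad] and [namade].
The underlying segment must be /t/; voiceless stops become voiced between vowels, yielding [d] there.
Hence 'child' is /zɔɣɔt/ underlyingly.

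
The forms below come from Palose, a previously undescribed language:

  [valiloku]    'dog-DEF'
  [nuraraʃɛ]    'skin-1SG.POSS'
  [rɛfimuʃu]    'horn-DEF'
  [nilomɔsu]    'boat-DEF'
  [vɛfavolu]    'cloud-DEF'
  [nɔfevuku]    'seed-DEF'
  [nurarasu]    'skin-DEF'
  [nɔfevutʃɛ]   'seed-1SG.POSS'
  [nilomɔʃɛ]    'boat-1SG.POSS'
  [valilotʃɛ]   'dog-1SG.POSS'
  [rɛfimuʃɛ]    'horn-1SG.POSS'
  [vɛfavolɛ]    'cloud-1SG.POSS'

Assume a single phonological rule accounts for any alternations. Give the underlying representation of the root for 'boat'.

/nilomɔs/

The root 'boat' surfaces as [nilomɔʃɛ] and [nilomɔsu], with a stem-final [ʃ] ~ [s] alternation.
Compare 'horn', with invariant [ʃ] in [rɛfimuʃɛ] and [rɛfimuʃu]: an analysis with underlying /ʃ/ and a rule producing [s] before the DEF suffix would wrongly predict alternation here too.
So /s/ is underlying, and a rule of palatalization before a front vowel — /k/ and /s/ become palato-alveolar [tʃ] and [ʃ] before a front vowel — gives [ʃ].
Hence 'boat' is /nilomɔs/ underlyingly.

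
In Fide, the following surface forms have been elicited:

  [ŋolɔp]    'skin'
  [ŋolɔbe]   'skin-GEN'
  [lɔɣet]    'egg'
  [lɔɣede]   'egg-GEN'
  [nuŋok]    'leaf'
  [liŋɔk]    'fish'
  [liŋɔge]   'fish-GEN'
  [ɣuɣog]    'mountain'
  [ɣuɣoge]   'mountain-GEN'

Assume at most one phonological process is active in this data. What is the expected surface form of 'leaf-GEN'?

'fish' shows [k] ~ [g] at the end of the stem ([liŋɔk] vs [liŋɔge]).
If /g/ were underlying and a rule turned it into [k] in isolation, 'mountain' would also alternate; but it has [g] in both [ɣuɣog] and [ɣuɣoge].
So /k/ is underlying, and a rule of intervocalic voicing — voiceless stops become voiced between vowels — gives [g].
From [nuŋok] the stem 'leaf' is /nuŋok/; between vowels this yields [nuŋoge].

[nuŋoge]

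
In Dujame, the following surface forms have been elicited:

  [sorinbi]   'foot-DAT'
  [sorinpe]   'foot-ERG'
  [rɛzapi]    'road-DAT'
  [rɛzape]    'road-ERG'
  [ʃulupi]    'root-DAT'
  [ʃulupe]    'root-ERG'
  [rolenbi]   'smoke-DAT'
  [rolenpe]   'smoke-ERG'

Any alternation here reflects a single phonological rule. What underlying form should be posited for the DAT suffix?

/-bi/

The DAT suffix surfaces as [-bi] and [-pi], depending on the final segment of the stem.
The ERG suffix, which begins with [p], is invariant after every stem; so [p] is not altered by any rule here.
The DAT suffix is therefore /-bi/ underlyingly, with post-vocalic devoicing: voiced stops become voiceless after a vowel.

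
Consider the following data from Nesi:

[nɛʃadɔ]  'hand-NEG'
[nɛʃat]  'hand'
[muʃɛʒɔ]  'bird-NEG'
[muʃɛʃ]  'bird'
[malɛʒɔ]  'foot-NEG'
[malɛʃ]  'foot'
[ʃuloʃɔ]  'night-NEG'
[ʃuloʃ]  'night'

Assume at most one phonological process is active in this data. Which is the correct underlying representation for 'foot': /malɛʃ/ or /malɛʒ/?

The stem for 'foot' ends in [ʒ] in [malɛʒɔ] but [ʃ] in [malɛʃ].
Compare 'night', with invariant [ʃ] in [ʃuloʃɔ] and [ʃuloʃ]: an analysis with underlying /ʃ/ and a rule producing [ʒ] before the NEG suffix would wrongly predict alternation here too.
Therefore /ʒ/ is basic and [ʃ] is derived by word-final obstruent devoicing (voiced obstruents become voiceless word-finally).

/malɛʒ/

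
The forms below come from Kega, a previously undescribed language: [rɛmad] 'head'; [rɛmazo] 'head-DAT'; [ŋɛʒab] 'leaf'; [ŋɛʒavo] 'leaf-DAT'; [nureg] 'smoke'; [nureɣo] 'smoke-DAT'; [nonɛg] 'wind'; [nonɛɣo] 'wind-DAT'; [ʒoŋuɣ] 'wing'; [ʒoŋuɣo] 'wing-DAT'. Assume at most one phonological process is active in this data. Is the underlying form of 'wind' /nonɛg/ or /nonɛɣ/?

The stem for 'wind' ends in [g] in [nonɛg] but [ɣ] in [nonɛɣo].
But 'wing' keeps [ɣ] in both environments ([ʒoŋuɣ], [ʒoŋuɣo]), so there is no rule changing /ɣ/ to [g] in isolation.
Therefore /g/ is basic and [ɣ] is derived by intervocalic spirantization (voiced stops become fricatives between vowels).

/nonɛg/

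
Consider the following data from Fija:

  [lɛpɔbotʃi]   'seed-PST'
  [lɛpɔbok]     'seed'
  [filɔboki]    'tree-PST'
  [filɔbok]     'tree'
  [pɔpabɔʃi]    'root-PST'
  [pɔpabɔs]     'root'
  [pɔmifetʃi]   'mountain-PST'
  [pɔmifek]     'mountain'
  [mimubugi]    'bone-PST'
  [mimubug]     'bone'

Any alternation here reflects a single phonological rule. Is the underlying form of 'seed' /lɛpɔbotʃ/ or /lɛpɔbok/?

/lɛpɔbotʃ/

The stem for 'seed' ends in [tʃ] in [lɛpɔbotʃi] but [k] in [lɛpɔbok].
The stem 'tree' ([filɔboki], [filɔbok]) shows [k] unchanged in both environments, so [k] cannot be basic with [tʃ] derived before the PST suffix.
The underlying segment must be /tʃ/; palato-alveolar /tʃ/ and /ʃ/ become [k] and [s] when no front vowel follows, yielding [k] there.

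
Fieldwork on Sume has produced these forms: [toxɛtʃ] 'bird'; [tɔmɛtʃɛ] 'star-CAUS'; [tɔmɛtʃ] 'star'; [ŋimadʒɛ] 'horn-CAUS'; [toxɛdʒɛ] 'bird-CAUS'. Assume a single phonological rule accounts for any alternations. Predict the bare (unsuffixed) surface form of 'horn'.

The root 'bird' surfaces as [toxɛdʒɛ] and [toxɛtʃ], with a stem-final [dʒ] ~ [tʃ] alternation.
Compare 'star', with invariant [tʃ] in [tɔmɛtʃɛ] and [tɔmɛtʃ]: an analysis with underlying /tʃ/ and a rule producing [dʒ] before the CAUS suffix would wrongly predict alternation here too.
The underlying segment must be /dʒ/; voiced obstruents become voiceless word-finally, yielding [tʃ] there.
From [ŋimadʒɛ] the stem 'horn' is /ŋimadʒ/; word-finally this yields [ŋimatʃ].

[ŋimatʃ]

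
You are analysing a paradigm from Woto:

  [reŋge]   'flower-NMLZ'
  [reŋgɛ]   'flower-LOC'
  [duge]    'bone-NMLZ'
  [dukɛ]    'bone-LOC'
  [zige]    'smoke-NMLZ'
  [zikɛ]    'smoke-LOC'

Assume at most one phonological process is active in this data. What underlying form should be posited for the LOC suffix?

The LOC morpheme has two allomorphs, [-gɛ] and [-kɛ].
The NMLZ suffix, which begins with [g], is invariant after every stem; so [g] is not altered by any rule here.
So the underlying form is /-kɛ/, and voiceless stops become voiced after a nasal.

/-kɛ/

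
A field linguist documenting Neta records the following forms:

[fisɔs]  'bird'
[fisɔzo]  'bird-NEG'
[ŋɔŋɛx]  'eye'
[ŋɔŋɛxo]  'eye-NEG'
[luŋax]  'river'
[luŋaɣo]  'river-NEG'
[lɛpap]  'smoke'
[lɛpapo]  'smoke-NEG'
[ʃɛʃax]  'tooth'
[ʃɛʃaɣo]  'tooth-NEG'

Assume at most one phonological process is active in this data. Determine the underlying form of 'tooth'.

/ʃɛʃaɣ/

The root 'tooth' surfaces as [ʃɛʃax] and [ʃɛʃaɣo], with a stem-final [x] ~ [ɣ] alternation.
The stem 'eye' ([ŋɔŋɛx], [ŋɔŋɛxo]) shows [x] unchanged in both environments, so [x] cannot be basic with [ɣ] derived before the NEG suffix.
The underlying segment must be /ɣ/; voiced obstruents become voiceless word-finally, yielding [x] there.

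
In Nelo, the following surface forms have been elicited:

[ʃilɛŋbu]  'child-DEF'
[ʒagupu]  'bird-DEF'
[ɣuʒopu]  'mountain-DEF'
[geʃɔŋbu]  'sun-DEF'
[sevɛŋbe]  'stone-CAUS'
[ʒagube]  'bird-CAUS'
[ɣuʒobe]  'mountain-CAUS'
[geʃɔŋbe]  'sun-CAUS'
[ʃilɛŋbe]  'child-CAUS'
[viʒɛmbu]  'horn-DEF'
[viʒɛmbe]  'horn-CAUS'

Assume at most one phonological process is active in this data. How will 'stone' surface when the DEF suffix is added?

The DEF morpheme has two allomorphs, [-bu] and [-pu].
By contrast the CAUS suffix keeps its initial [b] throughout — that segment must be underlying.
So the underlying form is /-pu/, and voiceless stops become voiced after a nasal.
After 'stone', which ends in a nasal, the suffix surfaces as [-bu], giving [sevɛŋbu].

[sevɛŋbu]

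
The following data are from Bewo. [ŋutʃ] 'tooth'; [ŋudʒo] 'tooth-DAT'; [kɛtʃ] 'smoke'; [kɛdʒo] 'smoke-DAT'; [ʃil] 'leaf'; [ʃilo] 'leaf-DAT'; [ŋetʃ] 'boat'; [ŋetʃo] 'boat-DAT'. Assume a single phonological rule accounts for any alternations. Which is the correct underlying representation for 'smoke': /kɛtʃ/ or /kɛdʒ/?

/kɛdʒ/

The root 'smoke' surfaces as [kɛtʃ] and [kɛdʒo], with a stem-final [tʃ] ~ [dʒ] alternation.
But 'boat' keeps [tʃ] in both environments ([ŋetʃ], [ŋetʃo]), so there is no rule changing /tʃ/ to [dʒ] before the DAT suffix.
The underlying segment must be /dʒ/; voiced obstruents become voiceless word-finally, yielding [tʃ] there.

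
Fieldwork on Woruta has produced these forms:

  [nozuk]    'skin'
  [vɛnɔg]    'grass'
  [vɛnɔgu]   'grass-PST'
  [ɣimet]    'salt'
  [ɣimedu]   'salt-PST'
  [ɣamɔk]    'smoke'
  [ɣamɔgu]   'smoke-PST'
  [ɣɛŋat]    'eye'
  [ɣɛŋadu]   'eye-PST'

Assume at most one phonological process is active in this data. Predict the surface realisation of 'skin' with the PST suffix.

In [ɣamɔk] and [ɣamɔgu] the final segment of 'smoke' alternates: [k] ~ [g].
The stem 'grass' ([vɛnɔg], [vɛnɔgu]) shows [g] unchanged in both environments, so [g] cannot be basic with [k] derived in isolation.
Therefore /k/ is basic and [g] is derived by intervocalic voicing (voiceless stops become voiced between vowels).
The one attested form of 'skin', [nozuk], shows underlying /nozuk/. Applying the same rule between vowels gives [nozugu].

[nozugu]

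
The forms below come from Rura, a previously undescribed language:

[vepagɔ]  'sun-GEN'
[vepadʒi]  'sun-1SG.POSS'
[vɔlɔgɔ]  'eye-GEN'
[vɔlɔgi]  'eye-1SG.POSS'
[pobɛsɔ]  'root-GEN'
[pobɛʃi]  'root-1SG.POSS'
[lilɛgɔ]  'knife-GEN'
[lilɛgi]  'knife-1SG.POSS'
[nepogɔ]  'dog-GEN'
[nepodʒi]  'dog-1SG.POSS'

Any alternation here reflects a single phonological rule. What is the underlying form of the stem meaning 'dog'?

'dog' shows [g] ~ [dʒ] at the end of the stem ([nepogɔ] vs [nepodʒi]).
Compare 'eye', with invariant [g] in [vɔlɔgɔ] and [vɔlɔgi]: an analysis with underlying /g/ and a rule producing [dʒ] before the 1SG.POSS suffix would wrongly predict alternation here too.
The underlying segment must be /dʒ/; palato-alveolar /dʒ/ and /ʃ/ become [g] and [s] when no front vowel follows, yielding [g] there.
The underlying form of 'dog' is therefore /nepodʒ/.

/nepodʒ/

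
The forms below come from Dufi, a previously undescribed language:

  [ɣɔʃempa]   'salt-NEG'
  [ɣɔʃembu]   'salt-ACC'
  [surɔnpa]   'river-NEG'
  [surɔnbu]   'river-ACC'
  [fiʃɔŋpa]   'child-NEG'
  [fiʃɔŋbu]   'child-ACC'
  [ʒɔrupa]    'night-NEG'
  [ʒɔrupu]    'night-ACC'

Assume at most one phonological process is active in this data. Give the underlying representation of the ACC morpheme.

The ACC morpheme has two allomorphs, [-bu] and [-pu].
The NEG suffix, which begins with [p], is invariant after every stem; so [p] is not altered by any rule here.
The ACC suffix is therefore /-bu/ underlyingly, with post-vocalic devoicing: voiced stops become voiceless after a vowel.

/-bu/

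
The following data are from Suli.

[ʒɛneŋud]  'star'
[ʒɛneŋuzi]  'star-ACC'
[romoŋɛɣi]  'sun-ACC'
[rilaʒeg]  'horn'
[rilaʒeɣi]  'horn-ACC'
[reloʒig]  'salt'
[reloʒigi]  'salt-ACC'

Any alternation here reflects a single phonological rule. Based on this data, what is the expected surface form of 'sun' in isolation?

[romoŋɛg]

The stem for 'horn' ends in [g] in [rilaʒeg] but [ɣ] in [rilaʒeɣi].
Compare 'salt', with invariant [g] in [reloʒig] and [reloʒigi]: an analysis with underlying /g/ and a rule producing [ɣ] before the ACC suffix would wrongly predict alternation here too.
So /ɣ/ is underlying, and a rule of word-final hardening — voiced fricatives become stops word-finally — gives [g].
From [romoŋɛɣi] the stem 'sun' is /romoŋɛɣ/; word-finally this yields [romoŋɛg].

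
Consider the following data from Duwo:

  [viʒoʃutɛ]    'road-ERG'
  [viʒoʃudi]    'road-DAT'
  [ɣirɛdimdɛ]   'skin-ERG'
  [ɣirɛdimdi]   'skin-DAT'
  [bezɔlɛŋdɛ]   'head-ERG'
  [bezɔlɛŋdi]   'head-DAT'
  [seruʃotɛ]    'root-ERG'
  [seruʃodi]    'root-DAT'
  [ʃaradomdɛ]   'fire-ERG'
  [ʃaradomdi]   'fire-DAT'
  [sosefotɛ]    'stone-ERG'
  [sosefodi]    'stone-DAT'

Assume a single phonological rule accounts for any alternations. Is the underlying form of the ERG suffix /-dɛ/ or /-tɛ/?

The ERG morpheme has two allomorphs, [-dɛ] and [-tɛ].
The DAT suffix, which begins with [d], is invariant after every stem; so [d] is not altered by any rule here.
The ERG suffix is therefore /-tɛ/ underlyingly, with post-nasal voicing: voiceless stops become voiced after a nasal.

/-tɛ/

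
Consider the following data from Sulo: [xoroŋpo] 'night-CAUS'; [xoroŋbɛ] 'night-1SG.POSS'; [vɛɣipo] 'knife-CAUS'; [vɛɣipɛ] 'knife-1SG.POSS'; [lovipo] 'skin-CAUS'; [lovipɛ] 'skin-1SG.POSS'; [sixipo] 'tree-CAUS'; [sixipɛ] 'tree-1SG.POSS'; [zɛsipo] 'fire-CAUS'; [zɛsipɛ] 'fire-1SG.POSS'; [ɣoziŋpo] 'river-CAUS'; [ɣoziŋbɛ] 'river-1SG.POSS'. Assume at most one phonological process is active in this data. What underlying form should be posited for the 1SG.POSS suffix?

/-bɛ/

The 1SG.POSS suffix surfaces as [-bɛ] and [-pɛ], depending on the final segment of the stem.
By contrast the CAUS suffix keeps its initial [p] throughout — that segment must be underlying.
The 1SG.POSS suffix is therefore /-bɛ/ underlyingly, with post-vocalic devoicing: voiced stops become voiceless after a vowel.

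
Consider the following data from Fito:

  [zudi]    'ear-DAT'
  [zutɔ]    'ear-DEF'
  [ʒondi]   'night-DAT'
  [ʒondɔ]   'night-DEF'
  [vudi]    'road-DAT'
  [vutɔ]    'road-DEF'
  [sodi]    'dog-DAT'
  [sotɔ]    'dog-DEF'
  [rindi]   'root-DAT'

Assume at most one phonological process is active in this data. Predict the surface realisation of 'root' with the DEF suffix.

The DEF suffix surfaces as [-dɔ] and [-tɔ], depending on the final segment of the stem.
The DAT suffix, which begins with [d], is invariant after every stem; so [d] is not altered by any rule here.
The DEF suffix is therefore /-tɔ/ underlyingly, with post-nasal voicing: voiceless stops become voiced after a nasal.
After 'root', which ends in a nasal, the suffix surfaces as [-dɔ], giving [rindɔ].

[rindɔ]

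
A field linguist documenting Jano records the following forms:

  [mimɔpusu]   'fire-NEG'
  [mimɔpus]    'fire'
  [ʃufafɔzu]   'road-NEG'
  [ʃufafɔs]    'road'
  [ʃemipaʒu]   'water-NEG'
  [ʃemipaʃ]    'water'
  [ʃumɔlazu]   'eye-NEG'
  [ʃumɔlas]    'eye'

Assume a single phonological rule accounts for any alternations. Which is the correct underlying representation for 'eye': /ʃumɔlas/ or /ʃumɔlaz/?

In [ʃumɔlazu] and [ʃumɔlas] the final segment of 'eye' alternates: [z] ~ [s].
But 'fire' keeps [s] in both environments ([mimɔpusu], [mimɔpus]), so there is no rule changing /s/ to [z] before the NEG suffix.
So /z/ is underlying, and a rule of word-final obstruent devoicing — voiced obstruents become voiceless word-finally — gives [s].

/ʃumɔlaz/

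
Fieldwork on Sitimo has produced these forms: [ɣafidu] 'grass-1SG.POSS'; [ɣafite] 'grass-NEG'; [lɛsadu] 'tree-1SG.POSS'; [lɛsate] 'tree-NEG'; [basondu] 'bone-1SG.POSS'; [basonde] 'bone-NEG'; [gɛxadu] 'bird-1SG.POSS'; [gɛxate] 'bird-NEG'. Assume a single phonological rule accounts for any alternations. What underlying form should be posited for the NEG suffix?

/-te/

The NEG suffix surfaces as [-de] and [-te], depending on the final segment of the stem.
The 1SG.POSS suffix, which begins with [d], is invariant after every stem; so [d] is not altered by any rule here.
So the underlying form is /-te/, and voiceless stops become voiced after a nasal.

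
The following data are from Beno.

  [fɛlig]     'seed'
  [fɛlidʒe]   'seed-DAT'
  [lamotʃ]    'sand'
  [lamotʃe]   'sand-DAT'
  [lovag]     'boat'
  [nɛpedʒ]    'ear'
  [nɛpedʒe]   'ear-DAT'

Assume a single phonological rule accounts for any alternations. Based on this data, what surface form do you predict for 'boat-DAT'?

In [fɛlig] and [fɛlidʒe] the final segment of 'seed' alternates: [g] ~ [dʒ].
The stem 'ear' ([nɛpedʒ], [nɛpedʒe]) shows [dʒ] unchanged in both environments, so [dʒ] cannot be basic with [g] derived in isolation.
The underlying segment must be /g/; /g/ becomes palato-alveolar [dʒ] before a front vowel, yielding [dʒ] there.
The one attested form of 'boat', [lovag], shows underlying /lovag/. Applying the same rule before a front vowel gives [lovadʒe].

[lovadʒe]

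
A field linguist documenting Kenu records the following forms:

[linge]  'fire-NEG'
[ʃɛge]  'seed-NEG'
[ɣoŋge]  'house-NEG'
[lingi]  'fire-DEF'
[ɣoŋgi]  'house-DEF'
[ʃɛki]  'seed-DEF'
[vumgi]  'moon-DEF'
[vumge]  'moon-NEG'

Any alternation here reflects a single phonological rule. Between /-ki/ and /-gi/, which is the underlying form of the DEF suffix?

/-ki/

The DEF suffix surfaces as [-gi] and [-ki], depending on the final segment of the stem.
The NEG suffix, which begins with [g], is invariant after every stem; so [g] is not altered by any rule here.
So the underlying form is /-ki/, and voiceless stops become voiced after a nasal.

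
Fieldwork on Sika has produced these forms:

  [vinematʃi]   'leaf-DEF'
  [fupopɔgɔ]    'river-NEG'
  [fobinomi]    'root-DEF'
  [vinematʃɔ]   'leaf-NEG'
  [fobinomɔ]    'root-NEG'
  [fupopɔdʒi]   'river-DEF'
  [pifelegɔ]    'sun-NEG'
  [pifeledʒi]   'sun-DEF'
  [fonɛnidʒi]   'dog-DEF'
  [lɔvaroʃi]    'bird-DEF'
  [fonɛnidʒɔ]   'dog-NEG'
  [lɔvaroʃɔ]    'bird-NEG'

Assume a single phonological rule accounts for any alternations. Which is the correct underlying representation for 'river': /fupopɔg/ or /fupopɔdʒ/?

'river' shows [g] ~ [dʒ] at the end of the stem ([fupopɔgɔ] vs [fupopɔdʒi]).
Compare 'dog', with invariant [dʒ] in [fonɛnidʒɔ] and [fonɛnidʒi]: an analysis with underlying /dʒ/ and a rule producing [g] before the NEG suffix would wrongly predict alternation here too.
The alternation reflects palatalization before a front vowel: /g/ becomes palato-alveolar [dʒ] before a front vowel. /g/ is underlying.

/fupopɔg/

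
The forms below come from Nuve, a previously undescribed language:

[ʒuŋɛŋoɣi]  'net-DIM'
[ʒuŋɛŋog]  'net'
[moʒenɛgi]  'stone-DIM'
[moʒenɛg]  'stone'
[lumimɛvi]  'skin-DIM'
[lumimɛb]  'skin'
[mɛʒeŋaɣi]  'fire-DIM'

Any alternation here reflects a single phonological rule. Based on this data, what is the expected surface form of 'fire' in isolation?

[mɛʒeŋag]

'net' shows [ɣ] ~ [g] at the end of the stem ([ʒuŋɛŋoɣi] vs [ʒuŋɛŋog]).
The stem 'stone' ([moʒenɛgi], [moʒenɛg]) shows [g] unchanged in both environments, so [g] cannot be basic with [ɣ] derived before the DIM suffix.
Therefore /ɣ/ is basic and [g] is derived by word-final hardening (voiced fricatives become stops word-finally).
The one attested form of 'fire', [mɛʒeŋaɣi], shows underlying /mɛʒeŋaɣ/. Applying the same rule word-finally gives [mɛʒeŋag].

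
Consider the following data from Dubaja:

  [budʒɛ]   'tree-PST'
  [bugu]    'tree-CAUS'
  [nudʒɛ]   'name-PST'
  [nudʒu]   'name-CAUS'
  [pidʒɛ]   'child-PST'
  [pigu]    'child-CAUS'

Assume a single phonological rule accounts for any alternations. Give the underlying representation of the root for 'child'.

The root 'child' surfaces as [pidʒɛ] and [pigu], with a stem-final [dʒ] ~ [g] alternation.
The stem 'name' ([nudʒɛ], [nudʒu]) shows [dʒ] unchanged in both environments, so [dʒ] cannot be basic with [g] derived before the CAUS suffix.
The alternation reflects palatalization before a front vowel: /g/ becomes palato-alveolar [dʒ] before a front vowel. /g/ is underlying.

/pig/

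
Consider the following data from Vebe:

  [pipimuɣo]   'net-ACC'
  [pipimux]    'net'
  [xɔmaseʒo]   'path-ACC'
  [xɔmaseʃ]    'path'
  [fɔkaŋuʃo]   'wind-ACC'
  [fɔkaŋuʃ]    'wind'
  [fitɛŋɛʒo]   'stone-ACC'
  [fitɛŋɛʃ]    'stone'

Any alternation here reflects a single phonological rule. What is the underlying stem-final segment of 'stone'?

The stem for 'stone' ends in [ʒ] in [fitɛŋɛʒo] but [ʃ] in [fitɛŋɛʃ].
Compare 'wind', with invariant [ʃ] in [fɔkaŋuʃo] and [fɔkaŋuʃ]: an analysis with underlying /ʃ/ and a rule producing [ʒ] before the ACC suffix would wrongly predict alternation here too.
The alternation reflects word-final obstruent devoicing: voiced obstruents become voiceless word-finally. /ʒ/ is underlying.

/ʒ/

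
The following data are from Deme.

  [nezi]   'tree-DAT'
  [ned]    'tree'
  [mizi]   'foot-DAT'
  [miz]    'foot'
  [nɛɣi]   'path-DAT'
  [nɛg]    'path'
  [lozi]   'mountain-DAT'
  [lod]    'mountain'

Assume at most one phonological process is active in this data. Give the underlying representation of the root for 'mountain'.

In [lozi] and [lod] the final segment of 'mountain' alternates: [z] ~ [d].
If /z/ were underlying and a rule turned it into [d] in isolation, 'foot' would also alternate; but it has [z] in both [mizi] and [miz].
Therefore /d/ is basic and [z] is derived by intervocalic spirantization (voiced stops become fricatives between vowels).
Hence 'mountain' is /lod/ underlyingly.

/lod/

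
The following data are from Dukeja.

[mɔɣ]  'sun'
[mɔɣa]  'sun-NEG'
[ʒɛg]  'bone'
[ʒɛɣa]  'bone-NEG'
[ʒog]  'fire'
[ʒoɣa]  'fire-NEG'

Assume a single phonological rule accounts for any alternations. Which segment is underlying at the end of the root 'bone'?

/g/

The root 'bone' surfaces as [ʒɛg] and [ʒɛɣa], with a stem-final [g] ~ [ɣ] alternation.
The stem 'sun' ([mɔɣ], [mɔɣa]) shows [ɣ] unchanged in both environments, so [ɣ] cannot be basic with [g] derived in isolation.
The alternation reflects intervocalic spirantization: voiced stops become fricatives between vowels. /g/ is underlying.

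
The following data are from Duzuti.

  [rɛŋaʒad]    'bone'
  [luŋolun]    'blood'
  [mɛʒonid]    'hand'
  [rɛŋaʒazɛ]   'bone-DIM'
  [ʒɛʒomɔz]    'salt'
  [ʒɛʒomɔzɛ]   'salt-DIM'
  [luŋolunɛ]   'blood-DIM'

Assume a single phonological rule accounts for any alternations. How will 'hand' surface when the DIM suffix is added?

The root 'bone' surfaces as [rɛŋaʒazɛ] and [rɛŋaʒad], with a stem-final [z] ~ [d] alternation.
But 'salt' keeps [z] in both environments ([ʒɛʒomɔzɛ], [ʒɛʒomɔz]), so there is no rule changing /z/ to [d] in isolation.
The alternation reflects intervocalic spirantization: voiced stops become fricatives between vowels. /d/ is underlying.
The one attested form of 'hand', [mɛʒonid], shows underlying /mɛʒonid/. Applying the same rule between vowels gives [mɛʒonizɛ].

[mɛʒonizɛ]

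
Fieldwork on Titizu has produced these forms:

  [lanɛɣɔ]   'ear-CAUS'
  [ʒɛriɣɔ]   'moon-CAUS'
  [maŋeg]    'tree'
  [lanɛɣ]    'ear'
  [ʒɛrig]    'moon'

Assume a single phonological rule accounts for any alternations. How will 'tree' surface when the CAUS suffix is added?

The root 'moon' surfaces as [ʒɛrig] and [ʒɛriɣɔ], with a stem-final [g] ~ [ɣ] alternation.
If /ɣ/ were underlying and a rule turned it into [g] in isolation, 'ear' would also alternate; but it has [ɣ] in both [lanɛɣ] and [lanɛɣɔ].
The alternation reflects intervocalic spirantization: voiced stops become fricatives between vowels. /g/ is underlying.
From [maŋeg] the stem 'tree' is /maŋeg/; between vowels this yields [maŋeɣɔ].

[maŋeɣɔ]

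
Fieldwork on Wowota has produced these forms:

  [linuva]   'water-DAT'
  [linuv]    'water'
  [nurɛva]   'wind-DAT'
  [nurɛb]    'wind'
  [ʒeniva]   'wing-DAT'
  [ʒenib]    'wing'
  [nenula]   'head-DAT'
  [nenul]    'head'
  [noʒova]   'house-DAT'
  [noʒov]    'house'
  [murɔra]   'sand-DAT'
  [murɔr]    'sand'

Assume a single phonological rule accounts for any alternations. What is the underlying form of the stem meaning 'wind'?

/nurɛb/

The root 'wind' surfaces as [nurɛva] and [nurɛb], with a stem-final [v] ~ [b] alternation.
The stem 'water' ([linuva], [linuv]) shows [v] unchanged in both environments, so [v] cannot be basic with [b] derived in isolation.
Therefore /b/ is basic and [v] is derived by intervocalic spirantization (voiced stops become fricatives between vowels).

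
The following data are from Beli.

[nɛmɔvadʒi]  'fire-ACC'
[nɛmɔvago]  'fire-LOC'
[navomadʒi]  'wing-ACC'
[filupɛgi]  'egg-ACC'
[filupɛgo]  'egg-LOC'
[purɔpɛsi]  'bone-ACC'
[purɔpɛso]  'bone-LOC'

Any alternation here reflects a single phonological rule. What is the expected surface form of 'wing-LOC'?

[navomago]

In [nɛmɔvadʒi] and [nɛmɔvago] the final segment of 'fire' alternates: [dʒ] ~ [g].
Compare 'egg', with invariant [g] in [filupɛgi] and [filupɛgo]: an analysis with underlying /g/ and a rule producing [dʒ] before the ACC suffix would wrongly predict alternation here too.
So /dʒ/ is underlying, and a rule of depalatalization — palato-alveolar /dʒ/ becomes [g] when no front vowel follows — gives [g].
The one attested form of 'wing', [navomadʒi], shows underlying /navomadʒ/. Applying the same rule when no front vowel follows gives [navomago].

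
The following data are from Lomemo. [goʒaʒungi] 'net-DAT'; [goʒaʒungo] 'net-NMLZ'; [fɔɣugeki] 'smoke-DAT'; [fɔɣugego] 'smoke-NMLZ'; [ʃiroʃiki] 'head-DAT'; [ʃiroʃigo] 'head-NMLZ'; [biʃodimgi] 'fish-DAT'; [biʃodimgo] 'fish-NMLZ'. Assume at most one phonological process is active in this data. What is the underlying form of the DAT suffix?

/-ki/

The DAT suffix surfaces as [-gi] and [-ki], depending on the final segment of the stem.
By contrast the NMLZ suffix keeps its initial [g] throughout — that segment must be underlying.
The DAT suffix is therefore /-ki/ underlyingly, with post-nasal voicing: voiceless stops become voiced after a nasal.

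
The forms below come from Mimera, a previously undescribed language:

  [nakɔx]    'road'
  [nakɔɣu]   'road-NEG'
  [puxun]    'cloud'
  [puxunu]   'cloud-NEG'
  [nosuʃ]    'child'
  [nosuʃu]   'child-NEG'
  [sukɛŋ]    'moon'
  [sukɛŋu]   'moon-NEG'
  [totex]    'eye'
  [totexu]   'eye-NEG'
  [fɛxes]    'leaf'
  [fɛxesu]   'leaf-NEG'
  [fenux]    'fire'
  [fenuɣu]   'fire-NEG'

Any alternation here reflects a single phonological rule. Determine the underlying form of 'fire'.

'fire' shows [x] ~ [ɣ] at the end of the stem ([fenux] vs [fenuɣu]).
But 'eye' keeps [x] in both environments ([totex], [totexu]), so there is no rule changing /x/ to [ɣ] before the NEG suffix.
Therefore /ɣ/ is basic and [x] is derived by word-final obstruent devoicing (voiced obstruents become voiceless word-finally).
So 'fire' = /fenuɣ/.

/fenuɣ/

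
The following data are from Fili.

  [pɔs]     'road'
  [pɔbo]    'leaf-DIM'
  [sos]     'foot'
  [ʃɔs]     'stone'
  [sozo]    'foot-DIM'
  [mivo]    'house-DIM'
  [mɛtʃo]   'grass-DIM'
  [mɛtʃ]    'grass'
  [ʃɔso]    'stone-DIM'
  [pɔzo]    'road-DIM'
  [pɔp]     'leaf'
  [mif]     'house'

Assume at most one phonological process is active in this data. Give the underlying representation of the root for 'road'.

/pɔz/

The root 'road' surfaces as [pɔs] and [pɔzo], with a stem-final [s] ~ [z] alternation.
If /s/ were underlying and a rule turned it into [z] before the DIM suffix, 'stone' would also alternate; but it has [s] in both [ʃɔs] and [ʃɔso].
Therefore /z/ is basic and [s] is derived by word-final obstruent devoicing (voiced obstruents become voiceless word-finally).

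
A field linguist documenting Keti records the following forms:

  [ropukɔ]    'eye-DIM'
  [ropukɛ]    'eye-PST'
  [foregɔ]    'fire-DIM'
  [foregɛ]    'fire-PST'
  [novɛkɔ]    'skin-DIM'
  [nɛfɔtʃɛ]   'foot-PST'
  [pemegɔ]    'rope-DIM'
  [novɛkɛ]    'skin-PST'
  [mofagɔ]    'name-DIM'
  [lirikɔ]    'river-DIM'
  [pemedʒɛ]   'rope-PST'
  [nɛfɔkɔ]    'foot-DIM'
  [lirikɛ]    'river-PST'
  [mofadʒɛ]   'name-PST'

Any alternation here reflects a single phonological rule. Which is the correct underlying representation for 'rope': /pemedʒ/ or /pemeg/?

The root 'rope' surfaces as [pemegɔ] and [pemedʒɛ], with a stem-final [g] ~ [dʒ] alternation.
Compare 'fire', with invariant [g] in [foregɔ] and [foregɛ]: an analysis with underlying /g/ and a rule producing [dʒ] before the PST suffix would wrongly predict alternation here too.
The alternation reflects depalatalization: palato-alveolar /tʃ/ and /dʒ/ become [k] and [g] when no front vowel follows. /dʒ/ is underlying.

/pemedʒ/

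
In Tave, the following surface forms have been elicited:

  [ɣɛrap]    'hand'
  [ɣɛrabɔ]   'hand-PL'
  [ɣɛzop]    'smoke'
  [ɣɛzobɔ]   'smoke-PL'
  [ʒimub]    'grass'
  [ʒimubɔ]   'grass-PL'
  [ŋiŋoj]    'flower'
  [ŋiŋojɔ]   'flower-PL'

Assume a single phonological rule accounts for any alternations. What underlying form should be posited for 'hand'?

/ɣɛrap/

In [ɣɛrap] and [ɣɛrabɔ] the final segment of 'hand' alternates: [p] ~ [b].
If /b/ were underlying and a rule turned it into [p] in isolation, 'grass' would also alternate; but it has [b] in both [ʒimub] and [ʒimubɔ].
The alternation reflects intervocalic voicing: voiceless stops become voiced between vowels. /p/ is underlying.
The underlying form of 'hand' is therefore /ɣɛrap/.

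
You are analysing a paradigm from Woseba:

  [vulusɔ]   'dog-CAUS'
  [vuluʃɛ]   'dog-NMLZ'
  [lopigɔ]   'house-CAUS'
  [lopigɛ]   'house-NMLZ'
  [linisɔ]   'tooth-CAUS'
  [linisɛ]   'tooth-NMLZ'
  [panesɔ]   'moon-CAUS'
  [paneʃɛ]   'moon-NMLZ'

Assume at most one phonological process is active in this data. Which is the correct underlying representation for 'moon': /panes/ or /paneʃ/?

/paneʃ/

The stem for 'moon' ends in [s] in [panesɔ] but [ʃ] in [paneʃɛ].
If /s/ were underlying and a rule turned it into [ʃ] before the NMLZ suffix, 'tooth' would also alternate; but it has [s] in both [linisɔ] and [linisɛ].
So /ʃ/ is underlying, and a rule of depalatalization — palato-alveolar /ʃ/ becomes [s] when no front vowel follows — gives [s].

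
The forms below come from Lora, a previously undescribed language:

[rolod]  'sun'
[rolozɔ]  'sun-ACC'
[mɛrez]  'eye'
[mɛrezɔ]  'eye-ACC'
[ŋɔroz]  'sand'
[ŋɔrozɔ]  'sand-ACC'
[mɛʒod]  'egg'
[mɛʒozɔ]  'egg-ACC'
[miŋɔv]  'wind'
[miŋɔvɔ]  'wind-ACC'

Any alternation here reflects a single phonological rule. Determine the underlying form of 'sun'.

In [rolod] and [rolozɔ] the final segment of 'sun' alternates: [d] ~ [z].
Compare 'sand', with invariant [z] in [ŋɔroz] and [ŋɔrozɔ]: an analysis with underlying /z/ and a rule producing [d] in isolation would wrongly predict alternation here too.
The alternation reflects intervocalic spirantization: voiced stops become fricatives between vowels. /d/ is underlying.
The underlying form of 'sun' is therefore /rolod/.

/rolod/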